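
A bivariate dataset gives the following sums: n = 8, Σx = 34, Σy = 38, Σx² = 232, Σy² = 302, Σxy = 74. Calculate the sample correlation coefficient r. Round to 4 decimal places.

-0.8486

S_xy = nΣxy − ΣxΣy = 8·74 − 34·38 = 592 − 1292 = -700
S_xx = nΣx² − (Σx)² = 8·232 − 34² = 1856 − 1156 = 700
S_yy = nΣy² − (Σy)² = 8·302 − 38² = 2416 − 1444 = 972
r = S_xy / √(S_xx·S_yy) = -700 / √(700·972) = -700 / √680400 = -700 / 824.8636 = -0.8486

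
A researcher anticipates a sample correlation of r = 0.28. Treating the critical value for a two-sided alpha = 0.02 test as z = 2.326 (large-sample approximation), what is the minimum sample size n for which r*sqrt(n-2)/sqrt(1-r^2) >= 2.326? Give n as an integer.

66

Need r·√(n−2)/√(1−r²) ≥ 2.326
√(n−2) ≥ 2.326·√(1−0.0784) / 0.28 = 2.326·0.960000 / 0.28 = 7.9749
n−2 ≥ 63.5990  ⇒  n ≥ 65.5990
Smallest integer n = 66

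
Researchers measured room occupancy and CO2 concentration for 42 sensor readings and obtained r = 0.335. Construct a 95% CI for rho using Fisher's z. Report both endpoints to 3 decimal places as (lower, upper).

(0.035, 0.580)

z_r = atanh(0.335) = 0.348450;  SE = 1/√(n−3) = 1/√39 = 0.160128
z-limits: 0.348450 ± 1.960·0.160128 = 0.348450 ± 0.313851 = [0.034599, 0.662301]
ρ-limits: (tanh 0.034599, tanh 0.662301) = (0.035, 0.580)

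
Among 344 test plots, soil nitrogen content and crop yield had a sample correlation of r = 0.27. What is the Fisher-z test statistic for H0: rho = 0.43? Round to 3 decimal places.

-3.380

z_r = atanh(0.27) = 0.276864,  z_0 = atanh(0.43) = 0.459897
SE = 1/√(n−3) = 1/√341 = 0.054153
z = (z_r − z_0)/SE = (0.276864 − 0.459897) / 0.054153 = -0.183033 / 0.054153 = -3.380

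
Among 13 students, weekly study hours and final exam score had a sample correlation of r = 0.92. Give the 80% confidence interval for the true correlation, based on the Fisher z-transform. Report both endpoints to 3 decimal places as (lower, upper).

Fisher z: z_r = atanh(r) = ½·ln((1+0.92)/(1−0.92)) = 1.589027
SE(z) = 1/√(n−3) = 1/√10 = 0.316228
80% ⇒ z* = 1.282; margin = 1.282·0.316228 = 0.405404
CI on z-scale: (1.183623, 1.994431)
Back-transform: tanh(1.183623) = 0.828591, tanh(1.994431) = 0.963632

(0.829, 0.964)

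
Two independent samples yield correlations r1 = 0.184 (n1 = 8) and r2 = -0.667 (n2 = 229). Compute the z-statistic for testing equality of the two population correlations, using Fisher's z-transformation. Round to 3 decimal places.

z1 = atanh(0.184) = 0.186120,  z2 = atanh(-0.667) = -0.805319
SE = √(1/(n1−3) + 1/(n2−3)) = √(1/5 + 1/226) = √(0.2000000 + 0.0044248) = √0.2044248 = 0.452134
z = (z1 − z2)/SE = (0.186120 − (-0.805319)) / 0.452134 = 0.991439 / 0.452134 = 2.193

2.193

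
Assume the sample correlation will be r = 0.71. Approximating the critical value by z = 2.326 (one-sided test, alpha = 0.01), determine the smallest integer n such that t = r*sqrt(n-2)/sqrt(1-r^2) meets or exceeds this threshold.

Need r·√(n−2)/√(1−r²) ≥ 2.326
√(n−2) ≥ 2.326·√(1−0.5041) / 0.71 = 2.326·0.704202 / 0.71 = 2.3070
n−2 ≥ 5.3222  ⇒  n ≥ 7.3222
Smallest integer n = 8

8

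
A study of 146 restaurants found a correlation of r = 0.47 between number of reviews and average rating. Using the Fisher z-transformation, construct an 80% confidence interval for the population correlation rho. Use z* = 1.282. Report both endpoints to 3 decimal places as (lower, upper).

(0.382, 0.549)

z_r = atanh(0.47) = 0.510070;  SE = 1/√(n−3) = 1/√143 = 0.083624
z-limits: 0.510070 ± 1.282·0.083624 = 0.510070 ± 0.107206 = [0.402864, 0.617276]
ρ-limits: (tanh 0.402864, tanh 0.617276) = (0.382, 0.549)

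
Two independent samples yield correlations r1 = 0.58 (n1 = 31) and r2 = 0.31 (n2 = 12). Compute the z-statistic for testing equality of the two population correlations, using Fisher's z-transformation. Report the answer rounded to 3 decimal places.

z1 = atanh(0.58) = 0.662463,  z2 = atanh(0.31) = 0.320545
SE = √(1/(n1−3) + 1/(n2−3)) = √(1/28 + 1/9) = √(0.0357143 + 0.1111111) = √0.1468254 = 0.383178
z = (z1 − z2)/SE = (0.662463 − 0.320545) / 0.383178 = 0.341918 / 0.383178 = 0.892

0.892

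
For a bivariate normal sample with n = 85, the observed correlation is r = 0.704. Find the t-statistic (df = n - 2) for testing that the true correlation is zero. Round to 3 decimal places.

9.031

t = r·√(n−2) / √(1−r²) with r = 0.704, n = 85
  = 0.704·√83 / √(1 − 0.495616)
  = 0.704·9.110434 / 0.710200
  = 6.413746 / 0.710200 = 9.031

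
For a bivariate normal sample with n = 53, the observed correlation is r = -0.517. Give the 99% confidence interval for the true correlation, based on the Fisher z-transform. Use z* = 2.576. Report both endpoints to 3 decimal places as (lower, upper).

(-0.734, -0.205)

Fisher z: z_r = atanh(r) = ½·ln((1+(-0.517))/(1−(-0.517))) = -0.572237
SE(z) = 1/√(n−3) = 1/√50 = 0.141421
99% ⇒ z* = 2.576; margin = 2.576·0.141421 = 0.364300
CI on z-scale: (-0.936537, -0.207937)
Back-transform: tanh(-0.936537) = -0.733627, tanh(-0.207937) = -0.204991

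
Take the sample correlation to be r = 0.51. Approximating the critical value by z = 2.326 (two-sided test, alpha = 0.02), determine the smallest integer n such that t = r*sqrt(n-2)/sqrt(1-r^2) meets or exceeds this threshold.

r√(n−2)/√(1−r²) ≥ 2.326  ⇔  n−2 ≥ (2.326)²·(1−r²)/r²
(1−r²)/r² = (1−0.2601)/0.2601 = 2.8447
n ≥ 2 + 5.410276·2.8447 = 2 + 15.3906 = 17.3906
⌈17.3906⌉ = 18

18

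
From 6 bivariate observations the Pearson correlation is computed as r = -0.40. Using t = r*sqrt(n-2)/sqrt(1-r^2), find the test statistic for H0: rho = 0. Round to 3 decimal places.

1 − r² = 1 − 0.1600 = 0.8400;  √(1−r²) = 0.916515
√(n−2) = √4 = 2.000000
t = r·√(n−2)/√(1−r²) = -0.40 · 2.000000 / 0.916515 = -0.873

-0.873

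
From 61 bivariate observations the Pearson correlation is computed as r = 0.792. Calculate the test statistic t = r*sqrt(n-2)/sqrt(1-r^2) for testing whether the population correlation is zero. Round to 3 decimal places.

9.964

t = r·√(n−2) / √(1−r²) with r = 0.792, n = 61
  = 0.792·√59 / √(1 − 0.627264)
  = 0.792·7.681146 / 0.610521
  = 6.083468 / 0.610521 = 9.964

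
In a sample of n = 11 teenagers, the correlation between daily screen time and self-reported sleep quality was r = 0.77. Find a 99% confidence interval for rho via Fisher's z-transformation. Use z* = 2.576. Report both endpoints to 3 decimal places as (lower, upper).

(0.109, 0.959)

z_r = atanh(0.77) = 1.020328;  SE = 1/√(n−3) = 1/√8 = 0.353553
z-limits: 1.020328 ± 2.576·0.353553 = 1.020328 ± 0.910753 = [0.109575, 1.931081]
ρ-limits: (tanh 0.109575, tanh 1.931081) = (0.109, 0.959)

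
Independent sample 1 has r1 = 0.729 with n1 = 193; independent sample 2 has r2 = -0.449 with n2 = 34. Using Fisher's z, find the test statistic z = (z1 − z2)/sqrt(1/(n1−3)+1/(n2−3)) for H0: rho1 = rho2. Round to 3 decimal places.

7.279

Fisher z-transforms: z1 = atanh(0.729) = 0.926590, z2 = atanh(-0.449) = -0.483447; difference d = 1.410037
Var(d) = 1/190 + 1/31 = 0.0052632 + 0.0322581 = 0.0375213
z = d/√Var(d) = 1.410037 / √0.0375213 = 1.410037 / 0.193704 = 7.279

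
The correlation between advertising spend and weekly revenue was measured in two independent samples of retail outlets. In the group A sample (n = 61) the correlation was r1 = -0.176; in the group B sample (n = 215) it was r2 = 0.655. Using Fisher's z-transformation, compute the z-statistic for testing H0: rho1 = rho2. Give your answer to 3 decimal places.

z1 = atanh(-0.176) = -0.177852,  z2 = atanh(0.655) = 0.784006
SE = √(1/(n1−3) + 1/(n2−3)) = √(1/58 + 1/212) = √(0.0172414 + 0.0047170) = √0.0219584 = 0.148184
z = (z1 − z2)/SE = (-0.177852 − 0.784006) / 0.148184 = -0.961858 / 0.148184 = -6.491

-6.491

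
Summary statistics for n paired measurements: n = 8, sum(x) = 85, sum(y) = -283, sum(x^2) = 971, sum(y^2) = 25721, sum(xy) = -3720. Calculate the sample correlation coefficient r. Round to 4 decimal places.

S_xy = nΣxy − ΣxΣy = 8·(-3720) − 85·(-283) = -29760 − (-24055) = -5705
S_xx = nΣx² − (Σx)² = 8·971 − 85² = 7768 − 7225 = 543
S_yy = nΣy² − (Σy)² = 8·25721 − (-283)² = 205768 − 80089 = 125679
r = S_xy / √(S_xx·S_yy) = -5705 / √(543·125679) = -5705 / √68243697 = -5705 / 8260.9743 = -0.6906

-0.6906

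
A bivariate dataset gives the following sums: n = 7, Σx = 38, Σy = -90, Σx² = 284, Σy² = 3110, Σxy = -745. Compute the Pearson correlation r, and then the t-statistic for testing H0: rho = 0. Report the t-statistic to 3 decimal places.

-1.955

S_xy = nΣxy − ΣxΣy = 7·(-745) − 38·(-90) = -5215 − (-3420) = -1795
S_xx = nΣx² − (Σx)² = 7·284 − 38² = 1988 − 1444 = 544
S_yy = nΣy² − (Σy)² = 7·3110 − (-90)² = 21770 − 8100 = 13670
r = S_xy / √(S_xx·S_yy) = -1795 / √(544·13670) = -1795 / √7436480 = -1795 / 2726.9910 = -0.6582
t = r·√(n−2)/√(1−r²) = -0.6582·√5 / √(1−0.433227) = -1.471780 / 0.752843 = -1.955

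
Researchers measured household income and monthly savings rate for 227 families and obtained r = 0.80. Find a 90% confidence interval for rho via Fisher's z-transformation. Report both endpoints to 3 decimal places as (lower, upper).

(0.757, 0.836)

z_r = atanh(0.80) = 1.098612;  SE = 1/√(n−3) = 1/√224 = 0.066815
z-limits: 1.098612 ± 1.645·0.066815 = 1.098612 ± 0.109911 = [0.988701, 1.208523]
ρ-limits: (tanh 0.988701, tanh 1.208523) = (0.757, 0.836)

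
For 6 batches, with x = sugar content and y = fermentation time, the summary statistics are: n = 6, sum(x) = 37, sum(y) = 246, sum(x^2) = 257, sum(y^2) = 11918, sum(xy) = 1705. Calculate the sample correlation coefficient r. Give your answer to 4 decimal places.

Numerator: nΣxy − (Σx)(Σy) = 6·1705 − (37)(246) = 1128
Denominator: √[(nΣx²−(Σx)²)(nΣy²−(Σy)²)]
  nΣx²−(Σx)² = 6·257 − 1369 = 173;  nΣy²−(Σy)² = 6·11918 − 60516 = 10992
  √(173·10992) = √1901616 = 1378.9909
r = 1128 / 1378.9909 = 0.8180

0.8180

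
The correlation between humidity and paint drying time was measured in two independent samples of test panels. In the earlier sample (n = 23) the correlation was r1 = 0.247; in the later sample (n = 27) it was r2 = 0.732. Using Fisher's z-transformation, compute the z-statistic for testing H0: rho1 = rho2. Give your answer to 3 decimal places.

-2.249

z1 = atanh(0.247) = 0.252215,  z2 = atanh(0.732) = 0.933023
SE = √(1/(n1−3) + 1/(n2−3)) = √(1/20 + 1/24) = √(0.0500000 + 0.0416667) = √0.0916667 = 0.302765
z = (z1 − z2)/SE = (0.252215 − 0.933023) / 0.302765 = -0.680808 / 0.302765 = -2.249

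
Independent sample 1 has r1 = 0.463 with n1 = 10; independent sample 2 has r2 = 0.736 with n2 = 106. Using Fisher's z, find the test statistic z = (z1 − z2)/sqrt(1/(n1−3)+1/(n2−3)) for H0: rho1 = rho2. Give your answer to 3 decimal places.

Fisher z-transforms: z1 = atanh(0.463) = 0.501123, z2 = atanh(0.736) = 0.941695; difference d = -0.440572
Var(d) = 1/7 + 1/103 = 0.1428571 + 0.0097087 = 0.1525658
z = d/√Var(d) = -0.440572 / √0.1525658 = -0.440572 / 0.390597 = -1.128

-1.128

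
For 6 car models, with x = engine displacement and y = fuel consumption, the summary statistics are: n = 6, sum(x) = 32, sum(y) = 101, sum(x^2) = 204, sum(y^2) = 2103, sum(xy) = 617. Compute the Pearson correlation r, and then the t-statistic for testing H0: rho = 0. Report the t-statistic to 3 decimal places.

1.835

Numerator: nΣxy − (Σx)(Σy) = 6·617 − (32)(101) = 470
Denominator: √[(nΣx²−(Σx)²)(nΣy²−(Σy)²)]
  nΣx²−(Σx)² = 6·204 − 1024 = 200;  nΣy²−(Σy)² = 6·2103 − 10201 = 2417
  √(200·2417) = √483400 = 695.2697
r = 470 / 695.2697 = 0.6760
t = r·√(n−2)/√(1−r²) = 0.6760·√4 / √(1−0.456976) = 1.352000 / 0.736902 = 1.835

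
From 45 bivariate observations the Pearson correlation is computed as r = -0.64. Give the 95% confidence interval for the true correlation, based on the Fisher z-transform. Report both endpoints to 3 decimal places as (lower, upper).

z_r = atanh(-0.64) = -0.758174;  SE = 1/√(n−3) = 1/√42 = 0.154303
z-limits: -0.758174 ± 1.960·0.154303 = -0.758174 ± 0.302434 = [-1.060608, -0.455740]
ρ-limits: (tanh -1.060608, tanh -0.455740) = (-0.786, -0.427)

(-0.786, -0.427)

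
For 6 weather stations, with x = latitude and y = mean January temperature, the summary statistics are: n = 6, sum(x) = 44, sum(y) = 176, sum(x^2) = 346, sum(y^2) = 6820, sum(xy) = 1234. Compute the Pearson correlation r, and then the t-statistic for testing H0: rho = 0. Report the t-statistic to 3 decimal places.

-0.602

Numerator: nΣxy − (Σx)(Σy) = 6·1234 − (44)(176) = -340
Denominator: √[(nΣx²−(Σx)²)(nΣy²−(Σy)²)]
  nΣx²−(Σx)² = 6·346 − 1936 = 140;  nΣy²−(Σy)² = 6·6820 − 30976 = 9944
  √(140·9944) = √1392160 = 1179.8983
r = -340 / 1179.8983 = -0.2882
t = r·√(n−2)/√(1−r²) = -0.2882·√4 / √(1−0.083059) = -0.576400 / 0.957570 = -0.602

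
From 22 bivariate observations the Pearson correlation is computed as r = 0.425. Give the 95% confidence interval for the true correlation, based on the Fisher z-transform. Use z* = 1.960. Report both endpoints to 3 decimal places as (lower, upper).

(0.004, 0.718)

z_r = atanh(0.425) = 0.453779;  SE = 1/√(n−3) = 1/√19 = 0.229416
z-limits: 0.453779 ± 1.960·0.229416 = 0.453779 ± 0.449655 = [0.004124, 0.903434]
ρ-limits: (tanh 0.004124, tanh 0.903434) = (0.004, 0.718)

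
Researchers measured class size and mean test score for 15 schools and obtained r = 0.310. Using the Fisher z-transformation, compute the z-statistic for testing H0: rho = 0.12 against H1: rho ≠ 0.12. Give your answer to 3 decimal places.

z_r = atanh(0.310) = 0.320545,  z_0 = atanh(0.12) = 0.120581
SE = 1/√(n−3) = 1/√12 = 0.288675
z = (z_r − z_0)/SE = (0.320545 − 0.120581) / 0.288675 = 0.199964 / 0.288675 = 0.693

0.693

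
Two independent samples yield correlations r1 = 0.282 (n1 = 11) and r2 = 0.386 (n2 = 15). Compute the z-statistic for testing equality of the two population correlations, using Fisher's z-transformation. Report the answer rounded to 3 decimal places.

-0.257

z1 = atanh(0.282) = 0.289854,  z2 = atanh(0.386) = 0.407091
SE = √(1/(n1−3) + 1/(n2−3)) = √(1/8 + 1/12) = √(0.1250000 + 0.0833333) = √0.2083333 = 0.456435
z = (z1 − z2)/SE = (0.289854 − 0.407091) / 0.456435 = -0.117237 / 0.456435 = -0.257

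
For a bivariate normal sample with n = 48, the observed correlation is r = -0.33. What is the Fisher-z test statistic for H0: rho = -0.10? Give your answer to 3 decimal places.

-1.627

z_r = atanh(-0.33) = -0.342828,  z_0 = atanh(-0.10) = -0.100335
SE = 1/√(n−3) = 1/√45 = 0.149071
z = (z_r − z_0)/SE = (-0.342828 − (-0.100335)) / 0.149071 = -0.242493 / 0.149071 = -1.627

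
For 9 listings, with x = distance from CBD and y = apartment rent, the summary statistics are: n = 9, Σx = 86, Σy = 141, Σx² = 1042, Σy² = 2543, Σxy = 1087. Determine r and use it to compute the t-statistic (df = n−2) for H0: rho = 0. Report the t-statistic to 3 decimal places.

Numerator: nΣxy − (Σx)(Σy) = 9·1087 − (86)(141) = -2343
Denominator: √[(nΣx²−(Σx)²)(nΣy²−(Σy)²)]
  nΣx²−(Σx)² = 9·1042 − 7396 = 1982;  nΣy²−(Σy)² = 9·2543 − 19881 = 3006
  √(1982·3006) = √5957892 = 2440.8793
r = -2343 / 2440.8793 = -0.9599
t = r·√(n−2)/√(1−r²) = -0.9599·√7 / √(1−0.921408) = -2.539657 / 0.280343 = -9.059

-9.059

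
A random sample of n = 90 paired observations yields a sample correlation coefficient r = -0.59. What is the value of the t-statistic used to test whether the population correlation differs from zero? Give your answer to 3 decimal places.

-6.855

1 − r² = 1 − 0.3481 = 0.6519;  √(1−r²) = 0.807403
√(n−2) = √88 = 9.380832
t = r·√(n−2)/√(1−r²) = -0.59 · 9.380832 / 0.807403 = -6.855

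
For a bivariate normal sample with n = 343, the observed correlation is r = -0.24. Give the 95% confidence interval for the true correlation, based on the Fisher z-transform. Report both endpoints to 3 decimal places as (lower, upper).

z_r = atanh(-0.24) = -0.244774;  SE = 1/√(n−3) = 1/√340 = 0.054233
z-limits: -0.244774 ± 1.960·0.054233 = -0.244774 ± 0.106297 = [-0.351071, -0.138477]
ρ-limits: (tanh -0.351071, tanh -0.138477) = (-0.337, -0.138)

(-0.337, -0.138)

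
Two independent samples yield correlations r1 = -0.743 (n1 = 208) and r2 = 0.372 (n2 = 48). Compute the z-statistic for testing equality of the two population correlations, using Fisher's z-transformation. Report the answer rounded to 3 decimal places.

Fisher z-transforms: z1 = atanh(-0.743) = -0.957143, z2 = atanh(0.372) = 0.390742; difference d = -1.347885
Var(d) = 1/205 + 1/45 = 0.0048780 + 0.0222222 = 0.0271002
z = d/√Var(d) = -1.347885 / √0.0271002 = -1.347885 / 0.164621 = -8.188

-8.188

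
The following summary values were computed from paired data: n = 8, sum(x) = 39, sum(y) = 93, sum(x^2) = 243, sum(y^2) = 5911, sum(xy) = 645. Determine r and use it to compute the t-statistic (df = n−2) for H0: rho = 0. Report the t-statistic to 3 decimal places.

S_xy = nΣxy − ΣxΣy = 8·645 − 39·93 = 5160 − 3627 = 1533
S_xx = nΣx² − (Σx)² = 8·243 − 39² = 1944 − 1521 = 423
S_yy = nΣy² − (Σy)² = 8·5911 − 93² = 47288 − 8649 = 38639
r = S_xy / √(S_xx·S_yy) = 1533 / √(423·38639) = 1533 / √16344297 = 1533 / 4042.8081 = 0.3792
t = r·√(n−2)/√(1−r²) = 0.3792·√6 / √(1−0.143793) = 0.928847 / 0.925315 = 1.004

1.004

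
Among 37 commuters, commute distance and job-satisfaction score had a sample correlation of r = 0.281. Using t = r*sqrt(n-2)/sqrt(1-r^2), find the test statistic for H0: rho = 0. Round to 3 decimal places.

1.732

1 − r² = 1 − 0.078961 = 0.921039;  √(1−r²) = 0.959708
√(n−2) = √35 = 5.916080
t = r·√(n−2)/√(1−r²) = 0.281 · 5.916080 / 0.959708 = 1.732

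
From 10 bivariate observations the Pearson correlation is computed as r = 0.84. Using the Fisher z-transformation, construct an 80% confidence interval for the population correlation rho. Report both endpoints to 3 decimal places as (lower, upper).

Fisher z: z_r = atanh(r) = ½·ln((1+0.84)/(1−0.84)) = 1.221174
SE(z) = 1/√(n−3) = 1/√7 = 0.377964
80% ⇒ z* = 1.282; margin = 1.282·0.377964 = 0.484550
CI on z-scale: (0.736624, 1.705724)
Back-transform: tanh(0.736624) = 0.627101, tanh(1.705724) = 0.936121

(0.627, 0.936)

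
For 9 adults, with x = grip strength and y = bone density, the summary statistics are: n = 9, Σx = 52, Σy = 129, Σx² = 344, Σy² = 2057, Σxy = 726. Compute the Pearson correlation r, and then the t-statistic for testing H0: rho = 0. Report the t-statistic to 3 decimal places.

Numerator: nΣxy − (Σx)(Σy) = 9·726 − (52)(129) = -174
Denominator: √[(nΣx²−(Σx)²)(nΣy²−(Σy)²)]
  nΣx²−(Σx)² = 9·344 − 2704 = 392;  nΣy²−(Σy)² = 9·2057 − 16641 = 1872
  √(392·1872) = √733824 = 856.6353
r = -174 / 856.6353 = -0.2031
t = r·√(n−2)/√(1−r²) = -0.2031·√7 / √(1−0.041250) = -0.537352 / 0.979158 = -0.549

-0.549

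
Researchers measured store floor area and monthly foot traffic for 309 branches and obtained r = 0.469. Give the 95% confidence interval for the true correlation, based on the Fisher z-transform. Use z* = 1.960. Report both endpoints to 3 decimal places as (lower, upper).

z_r = atanh(0.469) = 0.508788;  SE = 1/√(n−3) = 1/√306 = 0.057166
z-limits: 0.508788 ± 1.960·0.057166 = 0.508788 ± 0.112045 = [0.396743, 0.620833]
ρ-limits: (tanh 0.396743, tanh 0.620833) = (0.377, 0.552)

(0.377, 0.552)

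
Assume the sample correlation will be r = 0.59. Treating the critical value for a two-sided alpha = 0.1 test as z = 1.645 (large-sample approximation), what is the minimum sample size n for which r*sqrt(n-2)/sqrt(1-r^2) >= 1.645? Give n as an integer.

r√(n−2)/√(1−r²) ≥ 1.645  ⇔  n−2 ≥ (1.645)²·(1−r²)/r²
(1−r²)/r² = (1−0.3481)/0.3481 = 1.8727
n ≥ 2 + 2.706025·1.8727 = 2 + 5.0676 = 7.0676
⌈7.0676⌉ = 8

8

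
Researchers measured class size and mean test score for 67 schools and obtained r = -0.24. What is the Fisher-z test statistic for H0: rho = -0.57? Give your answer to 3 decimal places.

3.222

z_r = atanh(-0.24) = -0.244774,  z_0 = atanh(-0.57) = -0.647523
SE = 1/√(n−3) = 1/√64 = 0.125000
z = (z_r − z_0)/SE = (-0.244774 − (-0.647523)) / 0.125000 = 0.402749 / 0.125000 = 3.222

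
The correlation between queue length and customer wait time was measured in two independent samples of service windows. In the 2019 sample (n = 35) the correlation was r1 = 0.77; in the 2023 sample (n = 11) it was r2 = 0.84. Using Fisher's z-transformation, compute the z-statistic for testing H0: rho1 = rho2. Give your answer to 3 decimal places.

-0.508

z1 = atanh(0.77) = 1.020328,  z2 = atanh(0.84) = 1.221174
SE = √(1/(n1−3) + 1/(n2−3)) = √(1/32 + 1/8) = √(0.0312500 + 0.1250000) = √0.1562500 = 0.395285
z = (z1 − z2)/SE = (1.020328 − 1.221174) / 0.395285 = -0.200846 / 0.395285 = -0.508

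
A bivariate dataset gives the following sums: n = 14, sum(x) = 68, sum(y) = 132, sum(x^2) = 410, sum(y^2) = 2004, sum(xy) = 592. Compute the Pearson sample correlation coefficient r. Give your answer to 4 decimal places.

S_xy = nΣxy − ΣxΣy = 14·592 − 68·132 = 8288 − 8976 = -688
S_xx = nΣx² − (Σx)² = 14·410 − 68² = 5740 − 4624 = 1116
S_yy = nΣy² − (Σy)² = 14·2004 − 132² = 28056 − 17424 = 10632
r = S_xy / √(S_xx·S_yy) = -688 / √(1116·10632) = -688 / √11865312 = -688 / 3444.6062 = -0.1997

-0.1997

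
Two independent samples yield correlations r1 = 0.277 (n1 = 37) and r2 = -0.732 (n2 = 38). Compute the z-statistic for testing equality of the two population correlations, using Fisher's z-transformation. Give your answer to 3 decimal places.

5.056

Fisher z-transforms: z1 = atanh(0.277) = 0.284430, z2 = atanh(-0.732) = -0.933023; difference d = 1.217453
Var(d) = 1/34 + 1/35 = 0.0294118 + 0.0285714 = 0.0579832
z = d/√Var(d) = 1.217453 / √0.0579832 = 1.217453 / 0.240797 = 5.056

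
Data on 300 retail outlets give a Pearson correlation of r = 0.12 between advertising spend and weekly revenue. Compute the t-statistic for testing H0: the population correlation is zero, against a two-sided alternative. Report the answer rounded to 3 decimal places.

1 − r² = 1 − 0.0144 = 0.9856;  √(1−r²) = 0.992774
√(n−2) = √298 = 17.262677
t = r·√(n−2)/√(1−r²) = 0.12 · 17.262677 / 0.992774 = 2.087

2.087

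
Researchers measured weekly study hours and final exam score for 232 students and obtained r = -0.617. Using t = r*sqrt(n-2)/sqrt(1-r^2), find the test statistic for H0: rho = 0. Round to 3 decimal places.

t = r·√(n−2) / √(1−r²) with r = -0.617, n = 232
  = -0.617·√230 / √(1 − 0.380689)
  = -0.617·15.165751 / 0.786963
  = -9.357268 / 0.786963 = -11.890

-11.890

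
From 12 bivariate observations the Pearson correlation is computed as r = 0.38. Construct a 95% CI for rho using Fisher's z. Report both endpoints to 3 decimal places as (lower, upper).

z_r = atanh(0.38) = 0.400060;  SE = 1/√(n−3) = 1/√9 = 0.333333
z-limits: 0.400060 ± 1.960·0.333333 = 0.400060 ± 0.653333 = [-0.253273, 1.053393]
ρ-limits: (tanh -0.253273, tanh 1.053393) = (-0.248, 0.783)

(-0.248, 0.783)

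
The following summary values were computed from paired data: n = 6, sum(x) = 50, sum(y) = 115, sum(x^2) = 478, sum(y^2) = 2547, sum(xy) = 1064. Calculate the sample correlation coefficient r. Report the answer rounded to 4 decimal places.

0.7287

Numerator: nΣxy − (Σx)(Σy) = 6·1064 − (50)(115) = 634
Denominator: √[(nΣx²−(Σx)²)(nΣy²−(Σy)²)]
  nΣx²−(Σx)² = 6·478 − 2500 = 368;  nΣy²−(Σy)² = 6·2547 − 13225 = 2057
  √(368·2057) = √756976 = 870.0437
r = 634 / 870.0437 = 0.7287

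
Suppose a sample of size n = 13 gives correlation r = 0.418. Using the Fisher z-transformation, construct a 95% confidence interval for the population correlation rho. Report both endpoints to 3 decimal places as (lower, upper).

(-0.173, 0.788)

Fisher z: z_r = atanh(r) = ½·ln((1+0.418)/(1−0.418)) = 0.445266
SE(z) = 1/√(n−3) = 1/√10 = 0.316228
95% ⇒ z* = 1.960; margin = 1.960·0.316228 = 0.619807
CI on z-scale: (-0.174541, 1.065073)
Back-transform: tanh(-0.174541) = -0.172790, tanh(1.065073) = 0.787598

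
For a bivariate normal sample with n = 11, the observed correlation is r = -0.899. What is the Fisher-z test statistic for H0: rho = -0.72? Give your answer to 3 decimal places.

z_r = atanh(-0.899) = -1.466981,  z_0 = atanh(-0.72) = -0.907645
SE = 1/√(n−3) = 1/√8 = 0.353553
z = (z_r − z_0)/SE = (-1.466981 − (-0.907645)) / 0.353553 = -0.559336 / 0.353553 = -1.582

-1.582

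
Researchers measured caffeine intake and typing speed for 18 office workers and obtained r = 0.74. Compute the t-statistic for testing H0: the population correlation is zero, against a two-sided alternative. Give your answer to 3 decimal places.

4.401

1 − r² = 1 − 0.5476 = 0.4524;  √(1−r²) = 0.672607
√(n−2) = √16 = 4.000000
t = r·√(n−2)/√(1−r²) = 0.74 · 4.000000 / 0.672607 = 4.401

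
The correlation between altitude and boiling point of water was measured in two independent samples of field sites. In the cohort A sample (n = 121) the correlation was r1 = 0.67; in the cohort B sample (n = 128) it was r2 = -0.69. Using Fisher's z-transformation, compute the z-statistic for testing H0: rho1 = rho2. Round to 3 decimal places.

12.923

Fisher z-transforms: z1 = atanh(0.67) = 0.810743, z2 = atanh(-0.69) = -0.847956; difference d = 1.658699
Var(d) = 1/118 + 1/125 = 0.0084746 + 0.0080000 = 0.0164746
z = d/√Var(d) = 1.658699 / √0.0164746 = 1.658699 / 0.128353 = 12.923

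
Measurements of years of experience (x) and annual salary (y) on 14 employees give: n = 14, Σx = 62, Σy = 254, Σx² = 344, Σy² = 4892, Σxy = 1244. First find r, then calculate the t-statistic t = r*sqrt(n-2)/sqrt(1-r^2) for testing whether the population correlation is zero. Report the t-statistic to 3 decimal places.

5.564

Numerator: nΣxy − (Σx)(Σy) = 14·1244 − (62)(254) = 1668
Denominator: √[(nΣx²−(Σx)²)(nΣy²−(Σy)²)]
  nΣx²−(Σx)² = 14·344 − 3844 = 972;  nΣy²−(Σy)² = 14·4892 − 64516 = 3972
  √(972·3972) = √3860784 = 1964.8878
r = 1668 / 1964.8878 = 0.8489
t = r·√(n−2)/√(1−r²) = 0.8489·√12 / √(1−0.720631) = 2.940676 / 0.528554 = 5.564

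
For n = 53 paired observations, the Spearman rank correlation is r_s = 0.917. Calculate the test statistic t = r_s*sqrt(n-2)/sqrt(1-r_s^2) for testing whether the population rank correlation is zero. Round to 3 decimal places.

16.417

t = r_s·√(n−2) / √(1−r_s²) with r_s = 0.917, n = 53
  = 0.917·√51 / √(1 − 0.840889)
  = 0.917·7.141428 / 0.398887
  = 6.548689 / 0.398887 = 16.417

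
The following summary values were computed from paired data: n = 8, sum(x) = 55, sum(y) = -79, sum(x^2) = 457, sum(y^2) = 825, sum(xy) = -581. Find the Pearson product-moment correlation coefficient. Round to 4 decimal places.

-0.6366

S_xy = nΣxy − ΣxΣy = 8·(-581) − 55·(-79) = -4648 − (-4345) = -303
S_xx = nΣx² − (Σx)² = 8·457 − 55² = 3656 − 3025 = 631
S_yy = nΣy² − (Σy)² = 8·825 − (-79)² = 6600 − 6241 = 359
r = S_xy / √(S_xx·S_yy) = -303 / √(631·359) = -303 / √226529 = -303 / 475.9506 = -0.6366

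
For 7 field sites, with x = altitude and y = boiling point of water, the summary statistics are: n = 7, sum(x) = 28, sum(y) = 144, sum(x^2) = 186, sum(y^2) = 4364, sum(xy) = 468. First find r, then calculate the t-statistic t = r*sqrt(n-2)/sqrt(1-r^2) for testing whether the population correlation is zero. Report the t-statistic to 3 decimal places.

S_xy = nΣxy − ΣxΣy = 7·468 − 28·144 = 3276 − 4032 = -756
S_xx = nΣx² − (Σx)² = 7·186 − 28² = 1302 − 784 = 518
S_yy = nΣy² − (Σy)² = 7·4364 − 144² = 30548 − 20736 = 9812
r = S_xy / √(S_xx·S_yy) = -756 / √(518·9812) = -756 / √5082616 = -756 / 2254.4658 = -0.3353
t = r·√(n−2)/√(1−r²) = -0.3353·√5 / √(1−0.112426) = -0.749754 / 0.942111 = -0.796

-0.796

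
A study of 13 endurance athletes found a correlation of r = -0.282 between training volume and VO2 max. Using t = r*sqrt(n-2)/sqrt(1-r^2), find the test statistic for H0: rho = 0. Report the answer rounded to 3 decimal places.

-0.975

1 − r² = 1 − 0.079524 = 0.920476;  √(1−r²) = 0.959414
√(n−2) = √11 = 3.316625
t = r·√(n−2)/√(1−r²) = -0.282 · 3.316625 / 0.959414 = -0.975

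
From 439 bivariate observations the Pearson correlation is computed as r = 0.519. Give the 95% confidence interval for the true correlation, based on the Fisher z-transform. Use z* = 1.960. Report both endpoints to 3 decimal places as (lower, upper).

z_r = atanh(0.519) = 0.574970;  SE = 1/√(n−3) = 1/√436 = 0.047891
z-limits: 0.574970 ± 1.960·0.047891 = 0.574970 ± 0.093866 = [0.481104, 0.668836]
ρ-limits: (tanh 0.481104, tanh 0.668836) = (0.447, 0.584)

(0.447, 0.584)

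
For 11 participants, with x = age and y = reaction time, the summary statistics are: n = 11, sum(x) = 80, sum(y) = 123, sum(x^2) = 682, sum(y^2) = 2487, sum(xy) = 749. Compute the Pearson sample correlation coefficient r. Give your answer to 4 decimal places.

S_xy = nΣxy − ΣxΣy = 11·749 − 80·123 = 8239 − 9840 = -1601
S_xx = nΣx² − (Σx)² = 11·682 − 80² = 7502 − 6400 = 1102
S_yy = nΣy² − (Σy)² = 11·2487 − 123² = 27357 − 15129 = 12228
r = S_xy / √(S_xx·S_yy) = -1601 / √(1102·12228) = -1601 / √13475256 = -1601 / 3670.8658 = -0.4361

-0.4361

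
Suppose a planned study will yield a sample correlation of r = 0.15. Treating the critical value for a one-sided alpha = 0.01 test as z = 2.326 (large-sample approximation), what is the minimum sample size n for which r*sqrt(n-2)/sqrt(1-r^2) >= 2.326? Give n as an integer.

r√(n−2)/√(1−r²) ≥ 2.326  ⇔  n−2 ≥ (2.326)²·(1−r²)/r²
(1−r²)/r² = (1−0.0225)/0.0225 = 43.4444
n ≥ 2 + 5.410276·43.4444 = 2 + 235.0462 = 237.0462
⌈237.0462⌉ = 238

238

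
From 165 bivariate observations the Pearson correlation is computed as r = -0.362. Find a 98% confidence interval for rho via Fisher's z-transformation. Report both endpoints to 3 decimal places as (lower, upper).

z_r = atanh(-0.362) = -0.379186;  SE = 1/√(n−3) = 1/√162 = 0.078567
z-limits: -0.379186 ± 2.326·0.078567 = -0.379186 ± 0.182747 = [-0.561933, -0.196439]
ρ-limits: (tanh -0.561933, tanh -0.196439) = (-0.509, -0.194)

(-0.509, -0.194)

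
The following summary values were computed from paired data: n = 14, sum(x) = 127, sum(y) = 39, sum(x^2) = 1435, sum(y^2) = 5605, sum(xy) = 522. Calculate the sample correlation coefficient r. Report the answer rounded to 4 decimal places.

S_xy = nΣxy − ΣxΣy = 14·522 − 127·39 = 7308 − 4953 = 2355
S_xx = nΣx² − (Σx)² = 14·1435 − 127² = 20090 − 16129 = 3961
S_yy = nΣy² − (Σy)² = 14·5605 − 39² = 78470 − 1521 = 76949
r = S_xy / √(S_xx·S_yy) = 2355 / √(3961·76949) = 2355 / √304794989 = 2355 / 17458.3788 = 0.1349

0.1349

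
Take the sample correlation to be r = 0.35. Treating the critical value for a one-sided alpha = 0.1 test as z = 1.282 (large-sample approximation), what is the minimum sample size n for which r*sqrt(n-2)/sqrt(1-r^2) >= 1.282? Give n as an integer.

14

r√(n−2)/√(1−r²) ≥ 1.282  ⇔  n−2 ≥ (1.282)²·(1−r²)/r²
(1−r²)/r² = (1−0.1225)/0.1225 = 7.1633
n ≥ 2 + 1.643524·7.1633 = 2 + 11.7731 = 13.7731
⌈13.7731⌉ = 14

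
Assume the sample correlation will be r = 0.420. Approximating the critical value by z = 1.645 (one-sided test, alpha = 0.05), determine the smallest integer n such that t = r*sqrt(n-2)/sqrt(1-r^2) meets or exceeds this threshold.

15

Need r·√(n−2)/√(1−r²) ≥ 1.645
√(n−2) ≥ 1.645·√(1−0.176400) / 0.420 = 1.645·0.907524 / 0.420 = 3.5545
n−2 ≥ 12.6345  ⇒  n ≥ 14.6345
Smallest integer n = 15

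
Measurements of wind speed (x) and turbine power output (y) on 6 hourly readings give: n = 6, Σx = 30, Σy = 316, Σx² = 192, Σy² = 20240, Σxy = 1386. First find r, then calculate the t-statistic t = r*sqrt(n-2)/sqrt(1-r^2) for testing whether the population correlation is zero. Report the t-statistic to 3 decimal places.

Numerator: nΣxy − (Σx)(Σy) = 6·1386 − (30)(316) = -1164
Denominator: √[(nΣx²−(Σx)²)(nΣy²−(Σy)²)]
  nΣx²−(Σx)² = 6·192 − 900 = 252;  nΣy²−(Σy)² = 6·20240 − 99856 = 21584
  √(252·21584) = √5439168 = 2332.2024
r = -1164 / 2332.2024 = -0.4991
t = r·√(n−2)/√(1−r²) = -0.4991·√4 / √(1−0.249101) = -0.998200 / 0.866544 = -1.152

-1.152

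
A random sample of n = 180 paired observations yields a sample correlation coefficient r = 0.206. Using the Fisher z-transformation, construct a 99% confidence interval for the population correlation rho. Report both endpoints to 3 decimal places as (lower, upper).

(0.015, 0.382)

Fisher z: z_r = atanh(r) = ½·ln((1+0.206)/(1−0.206)) = 0.208990
SE(z) = 1/√(n−3) = 1/√177 = 0.075165
99% ⇒ z* = 2.576; margin = 2.576·0.075165 = 0.193625
CI on z-scale: (0.015365, 0.402615)
Back-transform: tanh(0.015365) = 0.015364, tanh(0.402615) = 0.382184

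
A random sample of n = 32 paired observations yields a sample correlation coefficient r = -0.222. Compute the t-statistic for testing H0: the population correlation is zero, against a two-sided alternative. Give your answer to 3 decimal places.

t = r·√(n−2) / √(1−r²) with r = -0.222, n = 32
  = -0.222·√30 / √(1 − 0.049284)
  = -0.222·5.477226 / 0.975047
  = -1.215944 / 0.975047 = -1.247

-1.247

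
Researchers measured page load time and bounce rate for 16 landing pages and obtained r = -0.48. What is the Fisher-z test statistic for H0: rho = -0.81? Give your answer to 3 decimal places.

2.178

Fisher z: atanh(-0.48) = -0.522984, atanh(-0.81) = -1.127029
z = (z_r − z_0)·√(n−3) = (-0.522984 − (-1.127029))·√13 = 0.604045 · 3.605551 = 2.178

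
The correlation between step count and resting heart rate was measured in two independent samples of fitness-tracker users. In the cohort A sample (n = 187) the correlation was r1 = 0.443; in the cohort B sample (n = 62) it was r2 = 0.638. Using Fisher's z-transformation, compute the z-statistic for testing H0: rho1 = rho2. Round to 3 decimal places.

-1.864

Fisher z-transforms: z1 = atanh(0.443) = 0.475957, z2 = atanh(0.638) = 0.754794; difference d = -0.278837
Var(d) = 1/184 + 1/59 = 0.0054348 + 0.0169492 = 0.0223840
z = d/√Var(d) = -0.278837 / √0.0223840 = -0.278837 / 0.149613 = -1.864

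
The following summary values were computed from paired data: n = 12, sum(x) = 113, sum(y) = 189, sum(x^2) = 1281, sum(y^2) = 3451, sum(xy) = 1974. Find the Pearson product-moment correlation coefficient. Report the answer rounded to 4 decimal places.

0.6056

S_xy = nΣxy − ΣxΣy = 12·1974 − 113·189 = 23688 − 21357 = 2331
S_xx = nΣx² − (Σx)² = 12·1281 − 113² = 15372 − 12769 = 2603
S_yy = nΣy² − (Σy)² = 12·3451 − 189² = 41412 − 35721 = 5691
r = S_xy / √(S_xx·S_yy) = 2331 / √(2603·5691) = 2331 / √14813673 = 2331 / 3848.8535 = 0.6056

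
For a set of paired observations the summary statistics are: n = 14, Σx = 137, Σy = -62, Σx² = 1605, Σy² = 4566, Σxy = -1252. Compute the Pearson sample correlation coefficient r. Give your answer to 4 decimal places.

S_xy = nΣxy − ΣxΣy = 14·(-1252) − 137·(-62) = -17528 − (-8494) = -9034
S_xx = nΣx² − (Σx)² = 14·1605 − 137² = 22470 − 18769 = 3701
S_yy = nΣy² − (Σy)² = 14·4566 − (-62)² = 63924 − 3844 = 60080
r = S_xy / √(S_xx·S_yy) = -9034 / √(3701·60080) = -9034 / √222356080 = -9034 / 14911.6089 = -0.6058

-0.6058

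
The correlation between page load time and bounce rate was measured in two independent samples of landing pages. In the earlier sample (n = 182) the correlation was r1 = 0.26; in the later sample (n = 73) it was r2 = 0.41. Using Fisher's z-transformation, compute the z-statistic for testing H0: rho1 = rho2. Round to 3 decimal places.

Fisher z-transforms: z1 = atanh(0.26) = 0.266108, z2 = atanh(0.41) = 0.435611; difference d = -0.169503
Var(d) = 1/179 + 1/70 = 0.0055866 + 0.0142857 = 0.0198723
z = d/√Var(d) = -0.169503 / √0.0198723 = -0.169503 / 0.140969 = -1.202

-1.202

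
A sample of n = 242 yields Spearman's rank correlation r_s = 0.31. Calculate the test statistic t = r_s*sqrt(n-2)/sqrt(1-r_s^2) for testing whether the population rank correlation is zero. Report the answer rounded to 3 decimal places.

5.051

1 − r_s² = 1 − 0.0961 = 0.9039;  √(1−r_s²) = 0.950737
√(n−2) = √240 = 15.491933
t = r_s·√(n−2)/√(1−r_s²) = 0.31 · 15.491933 / 0.950737 = 5.051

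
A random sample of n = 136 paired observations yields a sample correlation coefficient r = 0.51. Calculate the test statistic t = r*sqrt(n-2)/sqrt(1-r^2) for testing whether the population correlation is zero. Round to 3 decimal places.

t = r·√(n−2) / √(1−r²) with r = 0.51, n = 136
  = 0.51·√134 / √(1 − 0.2601)
  = 0.51·11.575837 / 0.860174
  = 5.903677 / 0.860174 = 6.863

6.863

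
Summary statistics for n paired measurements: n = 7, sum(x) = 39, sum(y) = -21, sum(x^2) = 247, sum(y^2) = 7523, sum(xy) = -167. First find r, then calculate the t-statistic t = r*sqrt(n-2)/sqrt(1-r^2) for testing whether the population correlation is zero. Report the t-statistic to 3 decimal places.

-0.239

Numerator: nΣxy − (Σx)(Σy) = 7·(-167) − (39)(-21) = -350
Denominator: √[(nΣx²−(Σx)²)(nΣy²−(Σy)²)]
  nΣx²−(Σx)² = 7·247 − 1521 = 208;  nΣy²−(Σy)² = 7·7523 − 441 = 52220
  √(208·52220) = √10861760 = 3295.7184
r = -350 / 3295.7184 = -0.1062
t = r·√(n−2)/√(1−r²) = -0.1062·√5 / √(1−0.011278) = -0.237470 / 0.994345 = -0.239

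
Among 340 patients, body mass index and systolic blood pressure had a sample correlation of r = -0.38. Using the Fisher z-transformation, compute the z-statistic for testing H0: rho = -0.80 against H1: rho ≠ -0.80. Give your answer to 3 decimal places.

12.824

Fisher z: atanh(-0.38) = -0.400060, atanh(-0.80) = -1.098612
z = (z_r − z_0)·√(n−3) = (-0.400060 − (-1.098612))·√337 = 0.698552 · 18.357560 = 12.824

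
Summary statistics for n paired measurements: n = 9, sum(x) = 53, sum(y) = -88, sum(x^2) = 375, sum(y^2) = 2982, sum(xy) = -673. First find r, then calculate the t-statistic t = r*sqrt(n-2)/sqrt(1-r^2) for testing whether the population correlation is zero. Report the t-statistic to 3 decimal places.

S_xy = nΣxy − ΣxΣy = 9·(-673) − 53·(-88) = -6057 − (-4664) = -1393
S_xx = nΣx² − (Σx)² = 9·375 − 53² = 3375 − 2809 = 566
S_yy = nΣy² − (Σy)² = 9·2982 − (-88)² = 26838 − 7744 = 19094
r = S_xy / √(S_xx·S_yy) = -1393 / √(566·19094) = -1393 / √10807204 = -1393 / 3287.4312 = -0.4237
t = r·√(n−2)/√(1−r²) = -0.4237·√7 / √(1−0.179522) = -1.121005 / 0.905802 = -1.238

-1.238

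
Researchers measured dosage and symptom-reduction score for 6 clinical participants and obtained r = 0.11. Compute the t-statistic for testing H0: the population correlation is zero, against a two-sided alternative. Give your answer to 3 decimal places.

0.221

1 − r² = 1 − 0.0121 = 0.9879;  √(1−r²) = 0.993932
√(n−2) = √4 = 2.000000
t = r·√(n−2)/√(1−r²) = 0.11 · 2.000000 / 0.993932 = 0.221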